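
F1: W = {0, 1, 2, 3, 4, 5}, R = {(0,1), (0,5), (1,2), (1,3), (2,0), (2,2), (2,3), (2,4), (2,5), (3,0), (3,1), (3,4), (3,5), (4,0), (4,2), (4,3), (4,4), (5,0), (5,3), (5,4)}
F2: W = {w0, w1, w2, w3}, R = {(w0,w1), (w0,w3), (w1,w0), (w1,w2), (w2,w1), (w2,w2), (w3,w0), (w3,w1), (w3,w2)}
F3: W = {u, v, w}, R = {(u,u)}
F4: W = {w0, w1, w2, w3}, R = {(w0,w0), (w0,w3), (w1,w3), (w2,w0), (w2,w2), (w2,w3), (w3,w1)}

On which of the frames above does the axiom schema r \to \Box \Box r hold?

F3

This is the axiom for a generalized confluence (Geach) condition; its first-order frame correspondent is \forall x \forall z (x R^2 z \to \exists w (x = w \wedge z = w)).
F1: fails — 0R²2 but 0 ≠ 2.
F2: fails — w0R²w1 but w0 ≠ w1.
F3: holds.
F4: fails — w0R²w1 but w0 ≠ w1.
Valid on: F3.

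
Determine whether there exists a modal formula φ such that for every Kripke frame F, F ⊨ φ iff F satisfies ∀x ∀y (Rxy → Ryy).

This is a Sahlqvist condition; the T□ axiom □(□r → r) defines it.

Yes — defined by □(□r → r)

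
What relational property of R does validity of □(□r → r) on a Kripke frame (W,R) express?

Suppose □(□r→r) is valid. Take Rxy and set V(r)={w : Ryw}. Then at y, □r holds; since □(□r→r) at x, □r→r at y, so r at y, i.e. Ryy.
Conversely, on a frame with shift-reflexivity the schema holds at every world under every valuation.
So the correspondent is shift-reflexivity.

shift-reflexivity: ∀x ∀y (Rxy → Ryy)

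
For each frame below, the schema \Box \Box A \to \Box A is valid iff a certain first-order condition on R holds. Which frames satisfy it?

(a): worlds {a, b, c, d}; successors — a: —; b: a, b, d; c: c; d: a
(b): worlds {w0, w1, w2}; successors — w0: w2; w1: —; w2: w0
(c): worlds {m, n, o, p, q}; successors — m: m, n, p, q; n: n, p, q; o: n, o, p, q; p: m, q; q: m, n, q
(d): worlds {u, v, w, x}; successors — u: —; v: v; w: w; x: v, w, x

Frame correspondent (Sahlqvist): \forall x \forall y (Rxy \to \exists z (Rxz \wedge Rzy)) — i.e. density.
(a): fails — Rda but no z with Rdz and Rza.
(b): fails — Rw0w2 but no z with Rw0z and Rzw2.
(c): condition met.
(d): condition met.

(c), (d)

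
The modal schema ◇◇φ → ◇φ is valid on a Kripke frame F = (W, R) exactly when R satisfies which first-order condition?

Transitivity

Replacing φ by ¬φ and contraposing gives the equivalent schema □φ → □□φ.
Suppose □φ→□□φ is valid. Take Rxy, Ryz and set V(φ)={w : Rxw}. Then □φ at x, so □□φ at x, so □φ at y, so φ at z, i.e. Rxz.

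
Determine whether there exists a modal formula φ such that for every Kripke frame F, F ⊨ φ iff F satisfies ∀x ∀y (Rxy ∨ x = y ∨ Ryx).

Any modally definable frame class is closed under disjoint unions.
Take 4 disjoint single-world reflexive frames: each is trivially connected, but their disjoint union has 4 worlds with no edge between distinct components, so it is not connected.
So no modal formula (or set of formulas) defines exactly the connected frames.

No — not modally definable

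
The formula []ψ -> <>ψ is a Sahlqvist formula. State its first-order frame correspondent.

This is the D axiom.
Its frame correspondent is seriality — forall x exists y Rxy.

Seriality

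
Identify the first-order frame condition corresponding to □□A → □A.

Suppose □□A→□A is valid. Take Rxy and set V(A)={w : xR²w}. Then □□A at x, so □A at x, so A at y, i.e. ∃z(Rxz∧Rzy).
Conversely, on a frame with density the schema holds at every world under every valuation.
So the correspondent is density.

density: ∀x ∀y (Rxy → ∃z (Rxz ∧ Rzy))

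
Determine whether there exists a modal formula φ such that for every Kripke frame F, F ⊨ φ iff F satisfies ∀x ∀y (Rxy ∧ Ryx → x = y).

Modal frame validity is preserved under surjective bounded morphisms.
The 4-cycle (worlds a,b,c,d with a→b→c→d→a) is antisymmetric. Sending even-indexed worlds to a and odd-indexed worlds to b is a surjective bounded morphism onto the two-world frame with a↔b, which is not antisymmetric.
So no modal formula (or set of formulas) defines exactly the antisymmetric frames.

Not definable by any modal formula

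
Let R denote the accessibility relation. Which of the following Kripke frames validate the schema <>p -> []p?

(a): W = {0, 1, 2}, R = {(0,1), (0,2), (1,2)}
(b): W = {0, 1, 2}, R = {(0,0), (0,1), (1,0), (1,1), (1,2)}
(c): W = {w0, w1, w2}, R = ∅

This is the axiom for partial functionality; its first-order frame correspondent is forall x forall y forall z (Rxy & Rxz -> y = z).
(a): fails — 0 sees both 1 and 2.
(b): fails — 0 sees both 0 and 1.
(c): ✓.

(c)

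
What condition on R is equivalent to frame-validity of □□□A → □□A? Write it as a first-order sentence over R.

∀x ∀z (xR²z → ∃w (xR³w ∧ z = w))

This is a Sahlqvist (Geach-type) schema ◇^0□^3A → □^2◇^0A.
Minimal-valuation argument: fix x; take any y with xR^0y and any z with xR^2z. Set V(A) to the set of worlds R-reachable from y in exactly 3 steps. Then □^3A holds at y, so the antecedent holds at x; validity forces ◇^0A at z, giving a w with zR^0w and yR^3w.
First-order correspondent: ∀x ∀z (xR²z → ∃w (xR³w ∧ z = w)).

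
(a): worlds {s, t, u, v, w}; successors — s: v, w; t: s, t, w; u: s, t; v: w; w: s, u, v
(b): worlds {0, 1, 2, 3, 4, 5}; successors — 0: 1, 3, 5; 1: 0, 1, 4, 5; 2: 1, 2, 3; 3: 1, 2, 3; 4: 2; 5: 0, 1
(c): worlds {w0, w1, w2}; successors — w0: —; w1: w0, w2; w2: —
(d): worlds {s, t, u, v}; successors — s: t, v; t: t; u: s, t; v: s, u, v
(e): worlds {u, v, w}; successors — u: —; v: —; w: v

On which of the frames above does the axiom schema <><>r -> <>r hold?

(c), (e)

The schema corresponds to transitivity: forall x forall y forall z (Rxy & Ryz -> Rxz).
(a): fails — Rwu and Rut but not Rwt.
(b): fails — R10 and R03 but not R13.
(c): ✓.
(d): fails — Rus and Rsv but not Ruv.
(e): ✓.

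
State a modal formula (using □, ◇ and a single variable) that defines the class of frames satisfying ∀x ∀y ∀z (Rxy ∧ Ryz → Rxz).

This is transitivity; the standard corresponding axiom is 4: □p → □□p.
Suppose □p→□□p is valid. Take Rxy, Ryz and set V(p)={w : Rxw}. Then □p at x, so □□p at x, so □p at y, so p at z, i.e. Rxz.

□p → □□p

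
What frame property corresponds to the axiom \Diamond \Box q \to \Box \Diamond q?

Convergence

Suppose ◇□q→□◇q is valid. Take Rxy, Rxz and set V(q)={w : Ryw}. Then □q at y so ◇□q at x, so □◇q at x, so ◇q at z, giving w with Rzw and Ryw.
Conversely, any frame satisfying \forall x \forall y \forall z (Rxy \wedge Rxz \to \exists w (Ryw \wedge Rzw)) validates the schema.
Frame condition: \forall x \forall y \forall z (Rxy \wedge Rxz \to \exists w (Ryw \wedge Rzw)).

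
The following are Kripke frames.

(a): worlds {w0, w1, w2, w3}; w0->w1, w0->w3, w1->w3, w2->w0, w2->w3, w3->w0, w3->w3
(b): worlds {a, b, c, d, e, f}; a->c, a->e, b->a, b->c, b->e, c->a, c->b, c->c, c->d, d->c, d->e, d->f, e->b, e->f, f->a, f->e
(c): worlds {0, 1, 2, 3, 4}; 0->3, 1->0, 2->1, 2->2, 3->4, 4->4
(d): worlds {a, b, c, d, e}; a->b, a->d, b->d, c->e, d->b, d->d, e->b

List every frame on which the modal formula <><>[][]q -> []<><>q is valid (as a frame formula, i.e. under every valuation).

The schema corresponds to a generalized confluence (Geach) condition: forall x forall y forall z ((x R^2 y & xRz) -> exists w (y R^2 w & z R^2 w)).
(a): ✓.
(b): ✓.
(c): fails — 2R²0, 2R1 but no w with 0R²w and 1R²w.
(d): ✓.

(a), (b), (d)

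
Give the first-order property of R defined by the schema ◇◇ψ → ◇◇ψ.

This is a Sahlqvist (Geach-type) schema ◇^2□^0ψ → □^0◇^2ψ.
Minimal-valuation argument: fix x; take any y with xR^2y and any z with xR^0z. Set V(ψ) to the set of worlds R-reachable from y in exactly 0 steps. Then □^0ψ holds at y, so the antecedent holds at x; validity forces ◇^2ψ at z, giving a w with zR^2w and yR^0w.
First-order correspondent: ∀x ∀y (xR²y → ∃w (y = w ∧ xR²w)).

∀x ∀y (xR²y → ∃w (y = w ∧ xR²w))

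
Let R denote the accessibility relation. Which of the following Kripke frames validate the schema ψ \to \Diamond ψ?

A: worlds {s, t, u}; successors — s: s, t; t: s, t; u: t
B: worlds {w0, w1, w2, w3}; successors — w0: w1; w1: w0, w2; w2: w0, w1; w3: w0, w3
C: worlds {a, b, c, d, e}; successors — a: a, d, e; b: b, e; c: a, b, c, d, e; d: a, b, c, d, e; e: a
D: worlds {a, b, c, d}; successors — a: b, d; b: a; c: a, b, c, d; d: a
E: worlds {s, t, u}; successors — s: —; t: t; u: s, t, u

The schema corresponds to reflexivity: \forall x Rxx.
A: fails — world u does not see itself.
B: fails — world w0 does not see itself.
C: fails — world e does not see itself.
D: fails — world a does not see itself.
E: fails — world s does not see itself.
Valid on no frame.

none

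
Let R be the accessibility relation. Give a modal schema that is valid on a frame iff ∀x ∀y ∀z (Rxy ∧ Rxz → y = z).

A defining formula is ◇q → □q (the CD axiom).
Suppose ◇q→□q is valid. Take Rxy, Rxz and set V(q)={y}. Then ◇q at x, so □q at x, so q at z, i.e. z=y.

◇q → □q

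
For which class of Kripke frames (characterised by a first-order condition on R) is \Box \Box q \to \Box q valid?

density

Suppose □□q→□q is valid. Take Rxy and set V(q)={w : xR²w}. Then □□q at x, so □q at x, so q at y, i.e. ∃z(Rxz∧Rzy).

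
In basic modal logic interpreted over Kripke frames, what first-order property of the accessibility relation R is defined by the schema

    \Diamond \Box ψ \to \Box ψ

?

This is frame-equivalent to ◇ψ → □◇ψ (substitute ¬ψ for ψ and contrapose).
Suppose ◇ψ→□◇ψ is valid. Take Rxy, Rxz and set V(ψ)={y}. Then ◇ψ at x, so □◇ψ at x, so ◇ψ at z, so some w with Rzw has ψ; w=y, i.e. Rzy. By symmetry of the argument, Ryz.

the Euclidean property: \forall x \forall y \forall z (Rxy \wedge Rxz \to Ryz)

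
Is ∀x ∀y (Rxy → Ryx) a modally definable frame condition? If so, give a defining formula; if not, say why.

This is a Sahlqvist condition; the B axiom p → □◇p defines it.
Suppose p→□◇p is valid. Take Rxy and set V(p)={x}. Then p at x, so □◇p at x, so ◇p at y, so some z with Ryz has p; z=x, i.e. Ryx.

Definable; p → □◇p defines it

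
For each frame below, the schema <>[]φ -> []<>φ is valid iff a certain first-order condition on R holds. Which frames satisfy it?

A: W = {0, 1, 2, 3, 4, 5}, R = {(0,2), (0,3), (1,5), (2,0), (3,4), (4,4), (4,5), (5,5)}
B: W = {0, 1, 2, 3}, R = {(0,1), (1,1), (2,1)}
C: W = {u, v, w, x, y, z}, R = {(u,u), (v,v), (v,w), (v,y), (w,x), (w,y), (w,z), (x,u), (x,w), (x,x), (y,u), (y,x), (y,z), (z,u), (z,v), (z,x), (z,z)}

Frame correspondent (Sahlqvist): forall x forall y forall z (Rxy & Rxz -> exists w (Ryw & Rzw)) — i.e. convergence.
A: fails — R02 and R03 but 2 and 3 have no common successor.
B: holds.
C: fails — Rvv and Rvy but v and y have no common successor.
Valid on: B.

B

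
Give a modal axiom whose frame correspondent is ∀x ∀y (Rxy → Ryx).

q → □◇q

The condition is symmetry. The B schema q → □◇q defines it.
Suppose q→□◇q is valid. Take Rxy and set V(q)={x}. Then q at x, so □◇q at x, so ◇q at y, so some z with Ryz has q; z=x, i.e. Ryx.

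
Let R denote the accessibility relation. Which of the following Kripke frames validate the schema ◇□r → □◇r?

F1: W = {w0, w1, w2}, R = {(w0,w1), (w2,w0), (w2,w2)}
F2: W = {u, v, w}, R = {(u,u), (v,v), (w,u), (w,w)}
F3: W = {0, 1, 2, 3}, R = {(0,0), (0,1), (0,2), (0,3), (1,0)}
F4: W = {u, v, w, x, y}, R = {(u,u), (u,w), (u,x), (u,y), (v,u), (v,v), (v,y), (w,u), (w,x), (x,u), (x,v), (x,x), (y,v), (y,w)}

Frame correspondent (Sahlqvist): ∀x ∀y ∀z (Rxy ∧ Rxz → ∃w (Ryw ∧ Rzw)) — i.e. convergence.
F1: fails — Rw0w1 and Rw0w1 but w1 and w1 have no common successor.
F2: ✓.
F3: fails — R00 and R02 but 0 and 2 have no common successor.
F4: fails — Ruw and Ruy but w and y have no common successor.

F2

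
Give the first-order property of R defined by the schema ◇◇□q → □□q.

This is a Sahlqvist (Geach-type) schema ◇^2□^1q → □^2◇^0q.
Minimal-valuation argument: fix x; take any y with xR^2y and any z with xR^2z. Set V(q) to the set of worlds R-reachable from y in exactly 1 step. Then □^1q holds at y, so the antecedent holds at x; validity forces ◇^0q at z, giving a w with zR^0w and yR^1w.
First-order correspondent: ∀x ∀y ∀z ((xR²y ∧ xR²z) → ∃w (yRw ∧ z = w)).

∀x ∀y ∀z ((xR²y ∧ xR²z) → ∃w (yRw ∧ z = w))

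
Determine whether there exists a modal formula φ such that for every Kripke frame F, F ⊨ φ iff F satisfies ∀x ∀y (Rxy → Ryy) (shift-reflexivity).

Yes — defined by □(□r → r)

This is a Sahlqvist condition; the T□ axiom □(□r → r) defines it.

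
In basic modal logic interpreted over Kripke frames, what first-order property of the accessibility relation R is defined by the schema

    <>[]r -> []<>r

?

Suppose ◇□r→□◇r is valid. Take Rxy, Rxz and set V(r)={w : Ryw}. Then □r at y so ◇□r at x, so □◇r at x, so ◇r at z, giving w with Rzw and Ryw.
The converse is a direct semantic check.
Frame condition: forall x forall y forall z (Rxy & Rxz -> exists w (Ryw & Rzw)).

Convergence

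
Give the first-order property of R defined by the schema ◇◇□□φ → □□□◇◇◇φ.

This is a Sahlqvist (Geach-type) schema ◇^2□^2φ → □^3◇^3φ.
First-order correspondent: ∀x ∀y ∀z ((xR²y ∧ xR³z) → ∃w (yR²w ∧ zR³w)).

∀x ∀y ∀z ((xR²y ∧ xR³z) → ∃w (yR²w ∧ zR³w))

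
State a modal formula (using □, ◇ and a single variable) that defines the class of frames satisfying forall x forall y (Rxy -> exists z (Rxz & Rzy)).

This is density; the standard corresponding axiom is C4: □□ψ → □ψ.
Suppose □□ψ→□ψ is valid. Take Rxy and set V(ψ)={w : xR²w}. Then □□ψ at x, so □ψ at x, so ψ at y, i.e. ∃z(Rxz∧Rzy).

□□ψ → □ψ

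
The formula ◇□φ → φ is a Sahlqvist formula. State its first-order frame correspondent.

This is frame-equivalent to φ → □◇φ (substitute ¬φ for φ and contrapose).
Suppose φ→□◇φ is valid. Take Rxy and set V(φ)={x}. Then φ at x, so □◇φ at x, so ◇φ at y, so some z with Ryz has φ; z=x, i.e. Ryx.
Conversely, on a frame with symmetry the schema holds at every world under every valuation.
Frame condition: ∀x ∀y (Rxy → Ryx).

symmetry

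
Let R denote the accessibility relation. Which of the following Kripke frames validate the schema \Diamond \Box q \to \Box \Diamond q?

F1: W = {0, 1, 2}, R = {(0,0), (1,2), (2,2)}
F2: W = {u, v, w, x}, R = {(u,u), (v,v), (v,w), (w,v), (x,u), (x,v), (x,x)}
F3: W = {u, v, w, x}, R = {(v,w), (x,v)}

F1

The schema corresponds to convergence: \forall x \forall y \forall z (Rxy \wedge Rxz \to \exists w (Ryw \wedge Rzw)).
F1: condition met.
F2: fails — Rxu and Rxv but u and v have no common successor.
F3: fails — Rvw and Rvw but w and w have no common successor.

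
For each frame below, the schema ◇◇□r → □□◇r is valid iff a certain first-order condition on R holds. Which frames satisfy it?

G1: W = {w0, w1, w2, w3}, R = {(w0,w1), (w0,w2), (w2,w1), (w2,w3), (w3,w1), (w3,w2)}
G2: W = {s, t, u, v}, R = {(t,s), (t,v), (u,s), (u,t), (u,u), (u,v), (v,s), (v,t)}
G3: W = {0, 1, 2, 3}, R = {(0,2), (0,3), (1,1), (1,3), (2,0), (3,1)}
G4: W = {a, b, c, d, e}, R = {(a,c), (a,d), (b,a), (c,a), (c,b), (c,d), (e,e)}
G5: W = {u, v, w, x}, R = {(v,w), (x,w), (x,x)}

Frame correspondent (Sahlqvist): ∀x ∀y ∀z ((xR²y ∧ xR²z) → ∃w (yRw ∧ zRw)) — i.e. a generalized confluence (Geach) condition.
G1: fails — w0R²w1, w0R²w1 but no w with w1Rw and w1Rw.
G2: fails — tR²s, tR²s but no w with sRw and sRw.
G3: fails — 2R²2, 2R²3 but no w with 2Rw and 3Rw.
G4: fails — aR²a, aR²b but no w with aRw and bRw.
G5: fails — xR²w, xR²w but no t with wRt and wRt.

none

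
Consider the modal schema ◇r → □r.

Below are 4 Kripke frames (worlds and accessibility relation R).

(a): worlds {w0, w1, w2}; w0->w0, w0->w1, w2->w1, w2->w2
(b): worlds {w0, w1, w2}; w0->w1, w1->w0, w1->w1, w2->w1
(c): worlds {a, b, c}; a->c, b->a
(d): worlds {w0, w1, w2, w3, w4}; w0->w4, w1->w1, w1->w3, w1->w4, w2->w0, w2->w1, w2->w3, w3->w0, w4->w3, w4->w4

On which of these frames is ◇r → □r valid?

(c)

The schema corresponds to partial functionality: ∀x ∀y ∀z (Rxy ∧ Rxz → y = z).
(a): fails — w0 sees both w0 and w1.
(b): fails — w1 sees both w0 and w1.
(c): holds.
(d): fails — w1 sees both w1 and w3.
Valid on: (c).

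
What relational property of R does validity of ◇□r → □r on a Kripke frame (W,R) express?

The Euclidean property

Equivalently (dual form): ◇r → □◇r.
Suppose ◇r→□◇r is valid. Take Rxy, Rxz and set V(r)={y}. Then ◇r at x, so □◇r at x, so ◇r at z, so some w with Rzw has r; w=y, i.e. Rzy. By symmetry of the argument, Ryz.
The converse is a direct semantic check.
Frame condition: ∀x ∀y ∀z (Rxy ∧ Rxz → Ryz).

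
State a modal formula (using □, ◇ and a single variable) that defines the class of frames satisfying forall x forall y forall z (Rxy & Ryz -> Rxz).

This is transitivity; the standard corresponding axiom is 4: □q → □□q.
Suppose □q→□□q is valid. Take Rxy, Ryz and set V(q)={w : Rxw}. Then □q at x, so □□q at x, so □q at y, so q at z, i.e. Rxz.

□q → □□q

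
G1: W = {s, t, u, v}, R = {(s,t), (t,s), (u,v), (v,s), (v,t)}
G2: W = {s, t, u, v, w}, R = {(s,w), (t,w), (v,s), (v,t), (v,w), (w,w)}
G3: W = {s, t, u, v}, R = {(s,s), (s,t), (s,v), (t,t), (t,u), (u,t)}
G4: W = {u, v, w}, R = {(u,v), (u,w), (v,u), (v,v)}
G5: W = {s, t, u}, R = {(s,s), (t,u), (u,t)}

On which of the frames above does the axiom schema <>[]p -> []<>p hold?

G2, G5

Frame correspondent (Sahlqvist): forall x forall y forall z (Rxy & Rxz -> exists w (Ryw & Rzw)) — i.e. convergence.
G1: fails — Rvt and Rvs but t and s have no common successor.
G2: holds.
G3: fails — Rsv and Rsv but v and v have no common successor.
G4: fails — Ruv and Ruw but v and w have no common successor.
G5: holds.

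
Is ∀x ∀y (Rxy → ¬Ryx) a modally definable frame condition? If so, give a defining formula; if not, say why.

If a class were modally definable it would be closed under surjective bounded morphisms (Goldblatt–Thomason).
The 5-cycle (worlds a,b,c,d,e with a→b→c→d→e→a) is asymmetric. Mapping every world to a single reflexive point • is a surjective bounded morphism, and the reflexive point is not asymmetric (R•• but asymmetry requires ¬R••).
Hence asymmetry is not modally definable.

No — not modally definable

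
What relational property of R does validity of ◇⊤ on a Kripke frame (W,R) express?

seriality: ∀x ∃y Rxy

◇⊤ holds at w iff w has a successor, so frame-validity of ◇⊤ is exactly seriality. Equivalently via □φ → ◇φ:
Suppose □φ→◇φ is valid. At any x set V(φ)=W. Then □φ at x, so ◇φ at x, so x has a successor.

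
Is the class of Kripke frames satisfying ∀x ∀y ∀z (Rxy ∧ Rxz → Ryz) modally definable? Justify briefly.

Yes: it is the Euclidean property, defined by the 5 schema ◇q → □◇q.
Suppose ◇q→□◇q is valid. Take Rxy, Rxz and set V(q)={y}. Then ◇q at x, so □◇q at x, so ◇q at z, so some w with Rzw has q; w=y, i.e. Rzy. By symmetry of the argument, Ryz.

Yes — defined by ◇q → □◇q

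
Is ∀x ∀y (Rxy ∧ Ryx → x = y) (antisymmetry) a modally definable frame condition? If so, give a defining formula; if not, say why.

Not definable by any modal formula

If a class were modally definable it would be closed under surjective bounded morphisms (Goldblatt–Thomason).
The 4-cycle (worlds a,b,c,d with a→b→c→d→a) is antisymmetric. Sending even-indexed worlds to • and odd-indexed worlds to ∘ is a surjective bounded morphism onto the two-world frame with •↔∘, which is not antisymmetric.
So the class is not modally definable.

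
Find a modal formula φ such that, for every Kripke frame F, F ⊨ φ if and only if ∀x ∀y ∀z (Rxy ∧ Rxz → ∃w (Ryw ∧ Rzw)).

The condition is convergence. The .2 schema ◇□q → □◇q defines it.
Suppose ◇□q→□◇q is valid. Take Rxy, Rxz and set V(q)={w : Ryw}. Then □q at y so ◇□q at x, so □◇q at x, so ◇q at z, giving w with Rzw and Ryw.

◇□q → □◇q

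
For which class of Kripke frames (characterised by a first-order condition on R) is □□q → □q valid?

This schema is the C4 axiom.
It corresponds to density: ∀x ∀y (Rxy → ∃z (Rxz ∧ Rzy)).

Density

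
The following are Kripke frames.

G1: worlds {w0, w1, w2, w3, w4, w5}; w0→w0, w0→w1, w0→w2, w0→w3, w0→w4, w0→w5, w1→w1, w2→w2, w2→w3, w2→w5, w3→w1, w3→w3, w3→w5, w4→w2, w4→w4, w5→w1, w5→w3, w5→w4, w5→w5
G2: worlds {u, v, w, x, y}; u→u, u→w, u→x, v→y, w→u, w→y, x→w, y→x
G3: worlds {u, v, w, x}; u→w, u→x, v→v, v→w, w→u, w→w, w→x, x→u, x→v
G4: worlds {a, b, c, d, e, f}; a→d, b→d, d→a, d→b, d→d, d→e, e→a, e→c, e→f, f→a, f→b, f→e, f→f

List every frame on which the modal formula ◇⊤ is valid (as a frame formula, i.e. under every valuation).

G1, G2, G3

This is the axiom for seriality; its first-order frame correspondent is ∀x ∃y Rxy.
G1: condition met.
G2: condition met.
G3: condition met.
G4: fails — world c has no successor.
Valid on: G1, G2, G3.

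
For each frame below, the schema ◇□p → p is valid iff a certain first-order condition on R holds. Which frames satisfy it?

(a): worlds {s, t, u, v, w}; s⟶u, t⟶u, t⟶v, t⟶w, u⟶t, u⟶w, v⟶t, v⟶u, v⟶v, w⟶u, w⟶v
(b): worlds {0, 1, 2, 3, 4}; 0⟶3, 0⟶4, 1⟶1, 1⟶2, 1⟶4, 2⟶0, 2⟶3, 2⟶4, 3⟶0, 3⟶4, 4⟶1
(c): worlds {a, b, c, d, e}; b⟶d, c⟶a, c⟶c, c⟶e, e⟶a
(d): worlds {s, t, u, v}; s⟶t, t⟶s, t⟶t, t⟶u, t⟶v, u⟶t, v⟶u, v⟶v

Frame correspondent (Sahlqvist): ∀x ∀y (xRy → ∃w (yRw ∧ x = w)) — i.e. a generalized confluence (Geach) condition.
(a): fails — sRu but no w* with uRw* and s=w*.
(b): fails — 0R4 but no w with 4Rw and 0=w.
(c): fails — bRd but no w with dRw and b=w.
(d): fails — tRv but no w with vRw and t=w.

none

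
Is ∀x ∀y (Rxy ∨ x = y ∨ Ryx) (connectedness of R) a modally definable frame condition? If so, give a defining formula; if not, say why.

Not modally definable

If a class were modally definable it would be closed under disjoint unions (Goldblatt–Thomason).
Take 3 disjoint single-world reflexive frames: each is trivially connected, but their disjoint union has 3 worlds with no edge between distinct components, so it is not connected.
Hence connectedness of R is not modally definable.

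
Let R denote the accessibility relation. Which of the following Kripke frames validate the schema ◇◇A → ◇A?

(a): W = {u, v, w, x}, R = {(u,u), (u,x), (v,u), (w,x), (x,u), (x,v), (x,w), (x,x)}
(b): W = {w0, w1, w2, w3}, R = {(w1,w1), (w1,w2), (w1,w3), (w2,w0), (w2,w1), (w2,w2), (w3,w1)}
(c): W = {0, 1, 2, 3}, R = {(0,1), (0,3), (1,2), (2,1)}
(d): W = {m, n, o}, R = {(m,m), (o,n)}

(d)

Frame correspondent (Sahlqvist): ∀x ∀y ∀z (Rxy ∧ Ryz → Rxz) — i.e. transitivity.
(a): fails — Rwx and Rxw but not Rww.
(b): fails — Rw1w2 and Rw2w0 but not Rw1w0.
(c): fails — R12 and R21 but not R11.
(d): satisfies the condition.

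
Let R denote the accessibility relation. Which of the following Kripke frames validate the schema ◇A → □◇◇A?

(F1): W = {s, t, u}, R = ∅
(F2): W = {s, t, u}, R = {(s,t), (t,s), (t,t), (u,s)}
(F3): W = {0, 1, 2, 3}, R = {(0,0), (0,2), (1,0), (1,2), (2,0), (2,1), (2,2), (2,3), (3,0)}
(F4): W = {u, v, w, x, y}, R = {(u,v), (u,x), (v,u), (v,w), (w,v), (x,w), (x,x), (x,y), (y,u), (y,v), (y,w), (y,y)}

(F1), (F2)

Frame correspondent (Sahlqvist): ∀x ∀y ∀z ((xRy ∧ xRz) → ∃w (y = w ∧ zR²w)) — i.e. a generalized confluence (Geach) condition.
(F1): holds.
(F2): holds.
(F3): fails — 2R1, 2R3 but no w with 1=w and 3R²w.
(F4): fails — xRx, xRw but no t with x=t and wR²t.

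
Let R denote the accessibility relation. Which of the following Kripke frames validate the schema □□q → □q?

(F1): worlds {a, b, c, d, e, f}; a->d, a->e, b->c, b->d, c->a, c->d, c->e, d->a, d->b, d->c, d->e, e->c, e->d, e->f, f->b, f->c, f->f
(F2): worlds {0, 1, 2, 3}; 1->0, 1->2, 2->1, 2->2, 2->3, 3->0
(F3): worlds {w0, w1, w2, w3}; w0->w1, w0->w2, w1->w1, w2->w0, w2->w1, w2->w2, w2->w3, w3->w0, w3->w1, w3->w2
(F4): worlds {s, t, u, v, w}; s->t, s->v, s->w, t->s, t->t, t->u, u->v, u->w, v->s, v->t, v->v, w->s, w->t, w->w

(F3), (F4)

The schema corresponds to density: ∀x ∀y (Rxy → ∃z (Rxz ∧ Rzy)).
(F1): fails — Rdb but no z with Rdz and Rzb.
(F2): fails — R10 but no z with R1z and Rz0.
(F3): ✓.
(F4): ✓.
Valid on: (F3), (F4).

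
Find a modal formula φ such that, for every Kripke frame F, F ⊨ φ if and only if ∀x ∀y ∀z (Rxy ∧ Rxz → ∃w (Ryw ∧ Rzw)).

The condition is convergence. The .2 schema ◇□r → □◇r defines it.
Suppose ◇□r→□◇r is valid. Take Rxy, Rxz and set V(r)={w : Ryw}. Then □r at y so ◇□r at x, so □◇r at x, so ◇r at z, giving w with Rzw and Ryw.

◇□r → □◇r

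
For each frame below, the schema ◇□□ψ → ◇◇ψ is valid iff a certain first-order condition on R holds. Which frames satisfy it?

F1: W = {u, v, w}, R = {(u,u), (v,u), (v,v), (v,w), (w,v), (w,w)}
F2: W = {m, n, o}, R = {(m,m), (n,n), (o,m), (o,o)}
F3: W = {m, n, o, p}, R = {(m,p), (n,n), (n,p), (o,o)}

Frame correspondent (Sahlqvist): ∀x ∀y (xRy → ∃w (yR²w ∧ xR²w)) — i.e. a generalized confluence (Geach) condition.
F1: ✓.
F2: ✓.
F3: fails — mRp but no w with pR²w and mR²w.

F1, F2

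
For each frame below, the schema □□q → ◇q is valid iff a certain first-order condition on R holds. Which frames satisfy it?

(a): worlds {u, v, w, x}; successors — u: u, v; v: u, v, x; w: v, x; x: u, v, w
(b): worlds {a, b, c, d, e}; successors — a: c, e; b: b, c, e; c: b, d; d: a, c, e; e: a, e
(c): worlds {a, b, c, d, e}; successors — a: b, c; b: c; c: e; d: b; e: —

(a), (b)

Frame correspondent (Sahlqvist): ∀x ∃w (xR²w ∧ xRw) — i.e. a generalized confluence (Geach) condition.
(a): holds.
(b): holds.
(c): fails — at b but no w with bR²w and bRw.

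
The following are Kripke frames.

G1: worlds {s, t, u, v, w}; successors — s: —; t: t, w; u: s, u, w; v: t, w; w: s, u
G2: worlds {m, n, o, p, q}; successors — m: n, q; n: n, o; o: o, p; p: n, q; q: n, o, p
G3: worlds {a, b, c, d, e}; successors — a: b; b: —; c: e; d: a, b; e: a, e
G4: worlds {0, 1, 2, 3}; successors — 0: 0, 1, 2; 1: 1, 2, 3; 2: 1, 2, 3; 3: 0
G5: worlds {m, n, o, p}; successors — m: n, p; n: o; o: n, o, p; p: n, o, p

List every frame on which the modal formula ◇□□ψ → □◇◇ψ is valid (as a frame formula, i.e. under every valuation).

G2, G4, G5

Frame correspondent (Sahlqvist): ∀x ∀y ∀z ((xRy ∧ xRz) → ∃w (yR²w ∧ zR²w)) — i.e. a generalized confluence (Geach) condition.
G1: fails — uRs, uRs but no w* with sR²w* and sR²w*.
G2: ✓.
G3: fails — aRb, aRb but no w with bR²w and bR²w.
G4: ✓.
G5: ✓.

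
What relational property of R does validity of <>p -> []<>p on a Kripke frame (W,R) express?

Suppose ◇p→□◇p is valid. Take Rxy, Rxz and set V(p)={y}. Then ◇p at x, so □◇p at x, so ◇p at z, so some w with Rzw has p; w=y, i.e. Rzy. By symmetry of the argument, Ryz.

the Euclidean property: forall x forall y forall z (Rxy & Rxz -> Ryz)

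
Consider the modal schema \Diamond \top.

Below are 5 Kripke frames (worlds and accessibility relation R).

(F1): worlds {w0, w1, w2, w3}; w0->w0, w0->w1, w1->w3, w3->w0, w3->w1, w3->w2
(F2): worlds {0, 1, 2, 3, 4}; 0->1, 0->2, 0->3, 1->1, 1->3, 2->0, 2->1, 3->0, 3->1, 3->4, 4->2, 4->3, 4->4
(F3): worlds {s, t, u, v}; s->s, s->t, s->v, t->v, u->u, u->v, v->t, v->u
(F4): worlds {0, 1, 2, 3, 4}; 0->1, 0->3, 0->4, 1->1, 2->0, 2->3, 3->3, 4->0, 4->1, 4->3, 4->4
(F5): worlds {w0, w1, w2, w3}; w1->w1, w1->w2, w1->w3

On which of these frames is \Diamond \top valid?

The schema corresponds to seriality: \forall x \exists y Rxy.
(F1): fails — world w2 has no successor.
(F2): condition met.
(F3): condition met.
(F4): condition met.
(F5): fails — world w0 has no successor.
Valid on: (F2), (F3), (F4).

(F2), (F3), (F4)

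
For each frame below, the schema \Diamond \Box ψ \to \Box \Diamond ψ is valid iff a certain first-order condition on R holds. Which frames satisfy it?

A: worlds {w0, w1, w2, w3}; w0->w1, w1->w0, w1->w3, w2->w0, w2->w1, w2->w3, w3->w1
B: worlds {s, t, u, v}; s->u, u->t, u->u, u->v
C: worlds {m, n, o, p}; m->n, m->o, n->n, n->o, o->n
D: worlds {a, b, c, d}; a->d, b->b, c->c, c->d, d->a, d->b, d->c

This is the axiom for convergence; its first-order frame correspondent is \forall x \forall y \forall z (Rxy \wedge Rxz \to \exists w (Ryw \wedge Rzw)).
A: fails — Rw2w1 and Rw2w0 but w1 and w0 have no common successor.
B: fails — Ruv and Ruv but v and v have no common successor.
C: holds.
D: fails — Rdc and Rdb but c and b have no common successor.

C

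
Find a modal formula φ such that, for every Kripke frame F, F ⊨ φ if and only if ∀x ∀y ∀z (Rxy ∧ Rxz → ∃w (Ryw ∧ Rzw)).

The condition is convergence. The .2 schema ◇□r → □◇r defines it.
Suppose ◇□r→□◇r is valid. Take Rxy, Rxz and set V(r)={w : Ryw}. Then □r at y so ◇□r at x, so □◇r at x, so ◇r at z, giving w with Rzw and Ryw.

◇□r → □◇r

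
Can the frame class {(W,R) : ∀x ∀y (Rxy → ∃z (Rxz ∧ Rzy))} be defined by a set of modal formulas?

Definable; □□p → □p defines it

Yes: it is density, defined by the C4 schema □□p → □p.
Suppose □□p→□p is valid. Take Rxy and set V(p)={w : xR²w}. Then □□p at x, so □p at x, so p at y, i.e. ∃z(Rxz∧Rzy).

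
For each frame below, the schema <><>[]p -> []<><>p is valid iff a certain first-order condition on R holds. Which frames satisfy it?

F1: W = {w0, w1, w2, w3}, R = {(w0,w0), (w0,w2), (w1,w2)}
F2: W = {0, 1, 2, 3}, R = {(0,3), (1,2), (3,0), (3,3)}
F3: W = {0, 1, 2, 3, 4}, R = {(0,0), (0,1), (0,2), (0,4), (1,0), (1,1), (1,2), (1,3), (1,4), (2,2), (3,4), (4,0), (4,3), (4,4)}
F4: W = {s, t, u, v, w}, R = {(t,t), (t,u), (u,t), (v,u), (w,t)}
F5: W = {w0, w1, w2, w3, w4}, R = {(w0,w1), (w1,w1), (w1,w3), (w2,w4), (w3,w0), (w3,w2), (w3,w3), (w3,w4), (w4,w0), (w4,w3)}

F2, F4

The schema corresponds to a generalized confluence (Geach) condition: forall x forall y forall z ((x R^2 y & xRz) -> exists w (yRw & z R^2 w)).
F1: fails — w0R²w0, w0Rw2 but no w with w0Rw and w2R²w.
F2: satisfies the condition.
F3: fails — 0R²3, 0R2 but no w with 3Rw and 2R²w.
F4: satisfies the condition.
F5: fails — w3R²w0, w3Rw2 but no w with w0Rw and w2R²w.
Valid on: F2, F4.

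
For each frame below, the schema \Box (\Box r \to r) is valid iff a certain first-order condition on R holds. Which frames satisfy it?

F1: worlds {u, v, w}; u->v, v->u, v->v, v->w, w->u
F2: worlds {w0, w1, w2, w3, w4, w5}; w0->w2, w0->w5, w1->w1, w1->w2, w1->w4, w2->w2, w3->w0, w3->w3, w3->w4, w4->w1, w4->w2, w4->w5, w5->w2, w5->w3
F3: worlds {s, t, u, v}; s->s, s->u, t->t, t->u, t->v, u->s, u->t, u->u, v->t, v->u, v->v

F3

This is the axiom for shift-reflexivity; its first-order frame correspondent is \forall x \forall y (Rxy \to Ryy).
F1: fails — Rwu but not Ruu.
F2: fails — Rw3w0 but not Rw0w0.
F3: satisfies the condition.
Valid on: F3.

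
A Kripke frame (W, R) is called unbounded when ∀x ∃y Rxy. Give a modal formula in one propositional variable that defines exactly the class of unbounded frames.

A defining formula is □p → ◇p (the D axiom).
Suppose □p→◇p is valid. At any x set V(p)=W. Then □p at x, so ◇p at x, so x has a successor.

□p → ◇p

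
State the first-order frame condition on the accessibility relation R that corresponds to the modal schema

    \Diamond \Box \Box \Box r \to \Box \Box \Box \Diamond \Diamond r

This is a Sahlqvist (Geach-type) schema ◇^1□^3r → □^3◇^2r.
Minimal-valuation argument: fix x; take any y with xR^1y and any z with xR^3z. Set V(r) to the set of worlds R-reachable from y in exactly 3 steps. Then □^3r holds at y, so the antecedent holds at x; validity forces ◇^2r at z, giving a w with zR^2w and yR^3w.
First-order correspondent: \forall x \forall y \forall z ((xRy \wedge x R^3 z) \to \exists w (y R^3 w \wedge z R^2 w)).

\forall x \forall y \forall z ((xRy \wedge x R^3 z) \to \exists w (y R^3 w \wedge z R^2 w))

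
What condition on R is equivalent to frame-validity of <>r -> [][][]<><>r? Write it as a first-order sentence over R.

This is a Sahlqvist (Geach-type) schema ◇^1□^0r → □^3◇^2r.
Minimal-valuation argument: fix x; take any y with xR^1y and any z with xR^3z. Set V(r) to the set of worlds R-reachable from y in exactly 0 steps. Then □^0r holds at y, so the antecedent holds at x; validity forces ◇^2r at z, giving a w with zR^2w and yR^0w.
First-order correspondent: forall x forall y forall z ((xRy & x R^3 z) -> exists w (y = w & z R^2 w)).

forall x forall y forall z ((xRy & x R^3 z) -> exists w (y = w & z R^2 w))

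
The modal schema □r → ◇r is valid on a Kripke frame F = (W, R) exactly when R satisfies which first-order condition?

seriality: ∀x ∃y Rxy

This is the D axiom.
It corresponds to seriality: ∀x ∃y Rxy.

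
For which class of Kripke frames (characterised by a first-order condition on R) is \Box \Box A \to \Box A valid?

Density

This is the C4 axiom.
Its frame correspondent is density — \forall x \forall y (Rxy \to \exists z (Rxz \wedge Rzy)).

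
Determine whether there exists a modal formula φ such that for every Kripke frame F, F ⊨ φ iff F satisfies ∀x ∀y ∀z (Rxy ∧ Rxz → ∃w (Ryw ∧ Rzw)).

Definable; ◇□p → □◇p defines it

The condition is convergence. A defining modal formula is ◇□p → □◇p.
Suppose ◇□p→□◇p is valid. Take Rxy, Rxz and set V(p)={w : Ryw}. Then □p at y so ◇□p at x, so □◇p at x, so ◇p at z, giving w with Rzw and Ryw.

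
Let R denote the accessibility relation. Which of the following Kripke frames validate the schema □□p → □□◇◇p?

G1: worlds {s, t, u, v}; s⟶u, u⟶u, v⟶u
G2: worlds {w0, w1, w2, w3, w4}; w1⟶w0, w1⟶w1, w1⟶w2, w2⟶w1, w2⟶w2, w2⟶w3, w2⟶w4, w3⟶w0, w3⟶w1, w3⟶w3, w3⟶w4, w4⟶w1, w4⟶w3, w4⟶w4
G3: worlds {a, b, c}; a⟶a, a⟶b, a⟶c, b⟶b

G1

This is the axiom for a generalized confluence (Geach) condition; its first-order frame correspondent is ∀x ∀z (xR²z → ∃w (xR²w ∧ zR²w)).
G1: ✓.
G2: fails — w1R²w0 but no w with w1R²w and w0R²w.
G3: fails — aR²c but no w with aR²w and cR²w.
Valid on: G1.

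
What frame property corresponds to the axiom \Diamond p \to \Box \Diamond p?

Suppose ◇p→□◇p is valid. Take Rxy, Rxz and set V(p)={y}. Then ◇p at x, so □◇p at x, so ◇p at z, so some w with Rzw has p; w=y, i.e. Rzy. By symmetry of the argument, Ryz.
Conversely, on a frame with the Euclidean property the schema holds at every world under every valuation.
So the correspondent is the Euclidean property.

the Euclidean property: \forall x \forall y \forall z (Rxy \wedge Rxz \to Ryz)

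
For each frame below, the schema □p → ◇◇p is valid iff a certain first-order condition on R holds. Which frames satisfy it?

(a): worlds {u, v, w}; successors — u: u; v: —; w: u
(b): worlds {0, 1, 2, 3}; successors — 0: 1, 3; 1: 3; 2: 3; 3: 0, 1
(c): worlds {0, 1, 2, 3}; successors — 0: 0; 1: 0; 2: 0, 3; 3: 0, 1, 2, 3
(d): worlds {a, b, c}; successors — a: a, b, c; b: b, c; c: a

Frame correspondent (Sahlqvist): ∀x ∃w (xRw ∧ xR²w) — i.e. a generalized confluence (Geach) condition.
(a): fails — at v but no t with vRt and vR²t.
(b): fails — at 1 but no w with 1Rw and 1R²w.
(c): satisfies the condition.
(d): satisfies the condition.
Valid on: (c), (d).

(c), (d)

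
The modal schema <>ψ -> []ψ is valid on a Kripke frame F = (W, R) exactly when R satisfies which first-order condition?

Suppose ◇ψ→□ψ is valid. Take Rxy, Rxz and set V(ψ)={y}. Then ◇ψ at x, so □ψ at x, so ψ at z, i.e. z=y.
Conversely, on a frame with partial functionality the schema holds at every world under every valuation.
So the correspondent is partial functionality.

partial functionality: forall x forall y forall z (Rxy & Rxz -> y = z)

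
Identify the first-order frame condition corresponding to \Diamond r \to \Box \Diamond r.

Suppose ◇r→□◇r is valid. Take Rxy, Rxz and set V(r)={y}. Then ◇r at x, so □◇r at x, so ◇r at z, so some w with Rzw has r; w=y, i.e. Rzy. By symmetry of the argument, Ryz.

the Euclidean property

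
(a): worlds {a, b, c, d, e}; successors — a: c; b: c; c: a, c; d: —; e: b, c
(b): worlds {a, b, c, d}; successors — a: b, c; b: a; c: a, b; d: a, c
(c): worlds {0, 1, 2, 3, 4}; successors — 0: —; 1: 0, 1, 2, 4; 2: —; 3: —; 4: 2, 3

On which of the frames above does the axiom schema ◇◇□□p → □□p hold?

This is the axiom for a generalized confluence (Geach) condition; its first-order frame correspondent is ∀x ∀y ∀z ((xR²y ∧ xR²z) → ∃w (yR²w ∧ z = w)).
(a): satisfies the condition.
(b): fails — aR²b, aR²a but no w with bR²w and a=w.
(c): fails — 1R²0, 1R²0 but no w with 0R²w and 0=w.

(a)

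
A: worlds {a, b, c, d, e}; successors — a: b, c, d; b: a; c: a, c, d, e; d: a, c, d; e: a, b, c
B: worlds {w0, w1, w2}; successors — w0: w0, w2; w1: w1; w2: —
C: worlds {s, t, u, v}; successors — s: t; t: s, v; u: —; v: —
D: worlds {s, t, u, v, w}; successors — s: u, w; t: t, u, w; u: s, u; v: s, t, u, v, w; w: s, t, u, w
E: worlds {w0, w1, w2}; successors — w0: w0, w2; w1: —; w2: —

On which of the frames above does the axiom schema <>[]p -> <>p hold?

D

Frame correspondent (Sahlqvist): forall x forall y (xRy -> exists w (yRw & xRw)) — i.e. a generalized confluence (Geach) condition.
A: fails — aRb but no w with bRw and aRw.
B: fails — w0Rw2 but no w with w2Rw and w0Rw.
C: fails — sRt but no w with tRw and sRw.
D: satisfies the condition.
E: fails — w0Rw2 but no w with w2Rw and w0Rw.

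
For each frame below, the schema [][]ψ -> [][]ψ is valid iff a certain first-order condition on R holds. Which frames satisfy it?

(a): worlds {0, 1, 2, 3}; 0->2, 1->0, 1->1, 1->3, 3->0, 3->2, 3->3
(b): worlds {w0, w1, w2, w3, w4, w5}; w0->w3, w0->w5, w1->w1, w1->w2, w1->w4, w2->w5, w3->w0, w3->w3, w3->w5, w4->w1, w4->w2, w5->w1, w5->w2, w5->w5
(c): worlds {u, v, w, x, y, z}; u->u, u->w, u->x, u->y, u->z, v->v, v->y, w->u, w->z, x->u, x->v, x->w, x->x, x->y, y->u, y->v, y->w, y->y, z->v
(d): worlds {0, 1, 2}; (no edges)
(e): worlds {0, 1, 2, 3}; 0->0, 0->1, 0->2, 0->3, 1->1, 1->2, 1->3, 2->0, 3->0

Frame correspondent (Sahlqvist): forall x forall z (x R^2 z -> exists w (x R^2 w & z = w)) — i.e. a generalized confluence (Geach) condition.
(a): condition met.
(b): condition met.
(c): condition met.
(d): condition met.
(e): condition met.
Valid on: (a), (b), (c), (d), (e).

(a), (b), (c), (d), (e)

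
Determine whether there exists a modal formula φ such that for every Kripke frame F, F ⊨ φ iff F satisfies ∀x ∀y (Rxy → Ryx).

The condition is symmetry. A defining modal formula is p → □◇p.
Suppose p→□◇p is valid. Take Rxy and set V(p)={x}. Then p at x, so □◇p at x, so ◇p at y, so some z with Ryz has p; z=x, i.e. Ryx.

Yes, by p → □◇p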